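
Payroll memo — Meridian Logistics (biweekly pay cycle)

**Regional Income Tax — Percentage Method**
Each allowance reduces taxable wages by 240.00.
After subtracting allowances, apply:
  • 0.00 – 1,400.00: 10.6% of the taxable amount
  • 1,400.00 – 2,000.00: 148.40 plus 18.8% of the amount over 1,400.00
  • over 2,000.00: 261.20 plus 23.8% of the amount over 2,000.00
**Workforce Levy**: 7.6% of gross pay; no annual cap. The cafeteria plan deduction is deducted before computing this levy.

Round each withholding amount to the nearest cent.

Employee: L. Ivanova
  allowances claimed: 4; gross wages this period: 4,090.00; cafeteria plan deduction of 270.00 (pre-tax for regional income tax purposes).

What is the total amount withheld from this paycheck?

756.20

Regional Income Tax: taxable = 4,090.00 − 270.00 − 4×240.00 = 2,860.00
  261.20 + 23.8% × (2,860.00 − 2,000.00) = 261.20 + 23.8% × 860.00 = 465.88
Workforce Levy: 7.6% × 3,820.00 = 290.32
Total: 465.88 + 290.32 = 756.20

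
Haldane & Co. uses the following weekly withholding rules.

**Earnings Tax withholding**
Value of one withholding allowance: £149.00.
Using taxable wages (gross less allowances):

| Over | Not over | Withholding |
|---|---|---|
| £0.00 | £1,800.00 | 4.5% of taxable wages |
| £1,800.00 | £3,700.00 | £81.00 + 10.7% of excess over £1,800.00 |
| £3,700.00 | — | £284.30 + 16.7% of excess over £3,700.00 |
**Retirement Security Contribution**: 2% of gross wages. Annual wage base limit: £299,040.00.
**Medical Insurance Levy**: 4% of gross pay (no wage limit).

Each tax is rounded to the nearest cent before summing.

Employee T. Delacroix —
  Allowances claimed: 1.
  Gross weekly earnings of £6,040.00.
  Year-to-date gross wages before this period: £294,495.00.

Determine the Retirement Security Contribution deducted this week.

£90.90

Retirement Security Contribution: cap £299,040.00 − YTD £294,495.00 = £4,545.00 subject; 2% × £4,545.00 = £90.90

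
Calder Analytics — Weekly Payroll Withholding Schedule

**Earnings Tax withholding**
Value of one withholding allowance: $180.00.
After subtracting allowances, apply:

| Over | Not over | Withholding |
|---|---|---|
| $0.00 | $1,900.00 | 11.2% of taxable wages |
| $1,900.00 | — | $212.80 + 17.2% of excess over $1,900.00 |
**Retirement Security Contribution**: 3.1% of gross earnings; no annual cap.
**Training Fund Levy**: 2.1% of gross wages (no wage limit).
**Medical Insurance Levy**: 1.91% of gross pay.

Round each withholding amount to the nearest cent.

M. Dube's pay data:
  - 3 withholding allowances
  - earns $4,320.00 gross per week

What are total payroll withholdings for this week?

Earnings Tax: taxable = $4,320.00 − 3×$180.00 = $3,780.00
  $212.80 + 17.2% × ($3,780.00 − $1,900.00) = $212.80 + 17.2% × $1,880.00 = $536.16
Retirement Security Contribution: 3.1% × $4,320.00 = $133.92
Training Fund Levy: 2.1% × $4,320.00 = $90.72
Medical Insurance Levy: 1.91% × $4,320.00 = $82.51
Total: $536.16 + $133.92 + $90.72 + $82.51 = $843.31

$843.31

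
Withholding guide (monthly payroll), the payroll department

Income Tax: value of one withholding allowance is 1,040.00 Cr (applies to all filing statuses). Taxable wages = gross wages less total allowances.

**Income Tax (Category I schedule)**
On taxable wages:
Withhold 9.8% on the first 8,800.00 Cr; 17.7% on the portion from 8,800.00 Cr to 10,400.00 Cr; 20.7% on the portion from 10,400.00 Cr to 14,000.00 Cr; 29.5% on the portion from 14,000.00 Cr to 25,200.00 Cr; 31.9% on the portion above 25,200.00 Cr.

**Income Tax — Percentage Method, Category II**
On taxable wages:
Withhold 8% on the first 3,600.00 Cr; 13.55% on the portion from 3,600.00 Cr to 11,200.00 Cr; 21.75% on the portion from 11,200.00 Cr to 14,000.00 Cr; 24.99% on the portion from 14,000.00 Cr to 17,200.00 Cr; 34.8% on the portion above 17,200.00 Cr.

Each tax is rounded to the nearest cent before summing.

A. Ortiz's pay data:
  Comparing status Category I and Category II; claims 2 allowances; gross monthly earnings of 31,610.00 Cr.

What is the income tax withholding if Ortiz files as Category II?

7,017.32 Cr

Income Tax (Category II): taxable = 31,610.00 Cr − 2×1,040.00 Cr = 29,530.00 Cr
  2,726.48 Cr + 34.8% × (29,530.00 Cr − 17,200.00 Cr) = 2,726.48 Cr + 34.8% × 12,330.00 Cr = 7,017.32 Cr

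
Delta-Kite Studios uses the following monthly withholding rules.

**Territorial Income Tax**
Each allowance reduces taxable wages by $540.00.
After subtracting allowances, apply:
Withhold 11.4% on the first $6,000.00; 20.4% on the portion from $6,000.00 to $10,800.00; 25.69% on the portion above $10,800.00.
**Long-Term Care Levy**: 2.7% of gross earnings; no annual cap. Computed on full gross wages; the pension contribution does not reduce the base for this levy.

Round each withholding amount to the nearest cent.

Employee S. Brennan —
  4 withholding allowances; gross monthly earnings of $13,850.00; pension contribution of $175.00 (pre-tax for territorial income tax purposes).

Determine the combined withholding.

Territorial Income Tax: taxable = $13,850.00 − $175.00 − 4×$540.00 = $11,515.00
  $1,663.20 + 25.69% × ($11,515.00 − $10,800.00) = $1,663.20 + 25.69% × $715.00 = $1,846.88
Long-Term Care Levy: 2.7% × $13,850.00 = $373.95
Total: $1,846.88 + $373.95 = $2,220.83

$2,220.83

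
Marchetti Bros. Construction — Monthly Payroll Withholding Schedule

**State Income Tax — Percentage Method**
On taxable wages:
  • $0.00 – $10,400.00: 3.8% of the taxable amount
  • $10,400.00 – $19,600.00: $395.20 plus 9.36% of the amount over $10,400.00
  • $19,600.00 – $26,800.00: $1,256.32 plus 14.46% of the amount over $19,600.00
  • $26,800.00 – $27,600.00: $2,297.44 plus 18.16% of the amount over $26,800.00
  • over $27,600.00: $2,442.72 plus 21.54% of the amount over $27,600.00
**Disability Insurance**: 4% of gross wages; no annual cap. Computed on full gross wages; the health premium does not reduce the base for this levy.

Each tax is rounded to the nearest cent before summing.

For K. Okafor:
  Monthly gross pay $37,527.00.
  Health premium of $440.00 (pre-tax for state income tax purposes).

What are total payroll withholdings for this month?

$5,987.30

State Income Tax: taxable = $37,527.00 − $440.00 = $37,087.00
  $2,442.72 + 21.54% × ($37,087.00 − $27,600.00) = $2,442.72 + 21.54% × $9,487.00 = $4,486.22
Disability Insurance: 4% × $37,527.00 = $1,501.08
Total: $4,486.22 + $1,501.08 = $5,987.30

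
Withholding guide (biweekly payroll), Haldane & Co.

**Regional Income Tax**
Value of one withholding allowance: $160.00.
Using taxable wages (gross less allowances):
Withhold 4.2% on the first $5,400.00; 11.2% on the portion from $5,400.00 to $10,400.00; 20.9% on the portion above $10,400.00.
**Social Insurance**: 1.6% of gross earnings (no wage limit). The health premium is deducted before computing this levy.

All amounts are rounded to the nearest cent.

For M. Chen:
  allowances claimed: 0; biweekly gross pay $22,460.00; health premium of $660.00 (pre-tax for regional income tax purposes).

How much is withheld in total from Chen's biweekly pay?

Regional Income Tax: taxable = $22,460.00 − $660.00 = $21,800.00
  $786.80 + 20.9% × ($21,800.00 − $10,400.00) = $786.80 + 20.9% × $11,400.00 = $3,169.40
Social Insurance: 1.6% × $21,800.00 = $348.80
Total: $3,169.40 + $348.80 = $3,518.20

$3,518.20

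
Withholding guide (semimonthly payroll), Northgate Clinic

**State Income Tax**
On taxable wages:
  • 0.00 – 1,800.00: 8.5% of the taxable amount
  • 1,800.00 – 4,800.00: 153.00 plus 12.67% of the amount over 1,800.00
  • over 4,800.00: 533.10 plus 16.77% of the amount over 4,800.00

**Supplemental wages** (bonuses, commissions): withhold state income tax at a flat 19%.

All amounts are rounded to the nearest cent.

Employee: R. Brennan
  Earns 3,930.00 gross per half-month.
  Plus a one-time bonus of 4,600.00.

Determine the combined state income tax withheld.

1,296.87

State Income Tax: taxable = 3,930.00
  153.00 + 12.67% × (3,930.00 − 1,800.00) = 153.00 + 12.67% × 2,130.00 = 422.87
Supplemental (19% flat on bonus): 19% × 4,600.00 = 874.00
Total state income tax: 422.87 + 874.00 = 1,296.87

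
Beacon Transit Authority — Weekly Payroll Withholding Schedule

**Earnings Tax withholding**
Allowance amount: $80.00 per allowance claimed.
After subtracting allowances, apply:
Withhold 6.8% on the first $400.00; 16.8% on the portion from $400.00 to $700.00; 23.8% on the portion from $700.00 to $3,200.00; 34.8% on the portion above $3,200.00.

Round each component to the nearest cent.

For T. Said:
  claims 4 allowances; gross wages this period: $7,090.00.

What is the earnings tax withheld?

Earnings Tax: taxable = $7,090.00 − 4×$80.00 = $6,770.00
  $672.60 + 34.8% × ($6,770.00 − $3,200.00) = $672.60 + 34.8% × $3,570.00 = $1,914.96

$1,914.96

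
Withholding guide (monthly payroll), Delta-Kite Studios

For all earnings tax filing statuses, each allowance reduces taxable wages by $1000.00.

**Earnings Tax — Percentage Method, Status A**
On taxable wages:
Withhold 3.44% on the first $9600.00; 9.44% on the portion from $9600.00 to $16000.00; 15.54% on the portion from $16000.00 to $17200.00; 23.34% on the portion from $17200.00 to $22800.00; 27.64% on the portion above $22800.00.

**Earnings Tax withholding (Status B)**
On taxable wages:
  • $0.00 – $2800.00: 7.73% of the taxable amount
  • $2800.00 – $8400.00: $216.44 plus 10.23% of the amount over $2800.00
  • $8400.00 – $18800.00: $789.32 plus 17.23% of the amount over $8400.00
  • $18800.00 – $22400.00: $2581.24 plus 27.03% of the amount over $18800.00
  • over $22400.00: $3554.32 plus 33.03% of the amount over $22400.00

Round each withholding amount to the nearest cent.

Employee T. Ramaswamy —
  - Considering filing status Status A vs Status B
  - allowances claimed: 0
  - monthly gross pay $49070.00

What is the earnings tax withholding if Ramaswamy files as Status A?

Earnings Tax (Status A): taxable = $49070.00
  $2427.92 + 27.64% × ($49070.00 − $22800.00) = $2427.92 + 27.64% × $26270.00 = $9688.95

$9688.95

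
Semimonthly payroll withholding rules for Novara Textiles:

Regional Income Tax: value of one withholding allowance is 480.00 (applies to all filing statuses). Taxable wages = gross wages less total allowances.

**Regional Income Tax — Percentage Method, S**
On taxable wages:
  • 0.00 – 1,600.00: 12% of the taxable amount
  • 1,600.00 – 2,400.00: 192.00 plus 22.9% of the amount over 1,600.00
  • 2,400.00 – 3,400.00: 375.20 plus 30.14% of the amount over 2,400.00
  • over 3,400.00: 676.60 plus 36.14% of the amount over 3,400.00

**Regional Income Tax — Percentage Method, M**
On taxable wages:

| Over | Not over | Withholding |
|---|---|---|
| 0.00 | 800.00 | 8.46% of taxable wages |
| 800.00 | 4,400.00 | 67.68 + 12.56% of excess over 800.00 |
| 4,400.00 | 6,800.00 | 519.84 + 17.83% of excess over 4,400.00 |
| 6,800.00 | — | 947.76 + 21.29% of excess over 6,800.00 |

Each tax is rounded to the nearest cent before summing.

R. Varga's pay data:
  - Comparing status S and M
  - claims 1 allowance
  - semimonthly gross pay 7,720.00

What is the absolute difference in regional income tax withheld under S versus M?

Regional Income Tax (S): taxable = 7,720.00 − 1×480.00 = 7,240.00
  676.60 + 36.14% × (7,240.00 − 3,400.00) = 676.60 + 36.14% × 3,840.00 = 2,064.38
Regional Income Tax (M): taxable = 7,720.00 − 1×480.00 = 7,240.00
  947.76 + 21.29% × (7,240.00 − 6,800.00) = 947.76 + 21.29% × 440.00 = 1,041.44
Difference: |2,064.38 − 1,041.44| = 1,022.94 (higher under S)

1,022.94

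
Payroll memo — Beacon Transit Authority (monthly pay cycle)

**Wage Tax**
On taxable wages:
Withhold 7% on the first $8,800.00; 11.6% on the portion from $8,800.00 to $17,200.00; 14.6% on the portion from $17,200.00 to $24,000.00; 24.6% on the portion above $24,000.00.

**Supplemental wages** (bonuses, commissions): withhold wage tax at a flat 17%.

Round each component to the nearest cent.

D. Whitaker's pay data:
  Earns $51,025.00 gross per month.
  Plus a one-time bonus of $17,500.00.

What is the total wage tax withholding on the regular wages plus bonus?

Wage Tax: taxable = $51,025.00
  $2,583.20 + 24.6% × ($51,025.00 − $24,000.00) = $2,583.20 + 24.6% × $27,025.00 = $9,231.35
Supplemental (17% flat on bonus): 17% × $17,500.00 = $2,975.00
Total wage tax: $9,231.35 + $2,975.00 = $12,206.35

$12,206.35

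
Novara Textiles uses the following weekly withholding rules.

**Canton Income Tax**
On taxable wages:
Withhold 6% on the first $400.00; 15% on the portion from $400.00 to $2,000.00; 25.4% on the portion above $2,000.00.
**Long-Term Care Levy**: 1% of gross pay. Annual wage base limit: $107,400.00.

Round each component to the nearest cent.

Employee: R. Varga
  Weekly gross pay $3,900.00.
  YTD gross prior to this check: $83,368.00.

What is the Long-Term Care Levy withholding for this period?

$39.00

Long-Term Care Levy: 1% × $3,900.00 = $39.00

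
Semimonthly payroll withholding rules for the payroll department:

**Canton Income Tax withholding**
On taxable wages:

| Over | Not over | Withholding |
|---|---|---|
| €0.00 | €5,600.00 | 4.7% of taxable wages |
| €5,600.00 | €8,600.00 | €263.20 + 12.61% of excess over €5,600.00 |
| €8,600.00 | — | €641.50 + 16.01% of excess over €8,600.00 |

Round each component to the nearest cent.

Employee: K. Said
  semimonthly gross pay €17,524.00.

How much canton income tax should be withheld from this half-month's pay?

€2,070.23

Canton Income Tax: taxable = €17,524.00
  €641.50 + 16.01% × (€17,524.00 − €8,600.00) = €641.50 + 16.01% × €8,924.00 = €2,070.23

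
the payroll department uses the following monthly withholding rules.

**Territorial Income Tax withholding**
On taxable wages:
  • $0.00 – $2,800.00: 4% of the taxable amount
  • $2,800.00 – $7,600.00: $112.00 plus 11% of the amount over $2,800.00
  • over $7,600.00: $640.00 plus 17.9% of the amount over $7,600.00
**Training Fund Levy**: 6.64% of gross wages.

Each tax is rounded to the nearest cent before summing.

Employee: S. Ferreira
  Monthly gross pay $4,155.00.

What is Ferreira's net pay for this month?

Territorial Income Tax: taxable = $4,155.00
  $112.00 + 11% × ($4,155.00 − $2,800.00) = $112.00 + 11% × $1,355.00 = $261.05
Training Fund Levy: 6.64% × $4,155.00 = $275.89
Total withheld: $261.05 + $275.89 = $536.94
Net pay: $4,155.00 − $536.94 = $3,618.06

$3,618.06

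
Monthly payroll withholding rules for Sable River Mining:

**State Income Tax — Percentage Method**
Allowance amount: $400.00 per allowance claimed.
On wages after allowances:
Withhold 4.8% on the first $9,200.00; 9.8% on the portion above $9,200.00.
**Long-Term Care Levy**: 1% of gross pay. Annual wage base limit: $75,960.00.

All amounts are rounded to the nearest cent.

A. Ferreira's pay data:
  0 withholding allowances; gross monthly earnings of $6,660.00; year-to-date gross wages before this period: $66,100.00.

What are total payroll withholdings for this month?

State Income Tax: taxable = $6,660.00
  4.8% × $6,660.00 = $319.68
Long-Term Care Levy: 1% × $6,660.00 = $66.60
Total: $319.68 + $66.60 = $386.28

$386.28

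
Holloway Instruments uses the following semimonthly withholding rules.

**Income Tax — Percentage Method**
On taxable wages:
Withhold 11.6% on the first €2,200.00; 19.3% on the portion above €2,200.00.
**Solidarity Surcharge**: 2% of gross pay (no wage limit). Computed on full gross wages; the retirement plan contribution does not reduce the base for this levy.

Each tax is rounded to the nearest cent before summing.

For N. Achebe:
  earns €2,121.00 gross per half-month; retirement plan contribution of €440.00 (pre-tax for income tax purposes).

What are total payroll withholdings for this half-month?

€237.42

Income Tax: taxable = €2,121.00 − €440.00 = €1,681.00
  11.6% × €1,681.00 = €195.00
Solidarity Surcharge: 2% × €2,121.00 = €42.42
Total: €195.00 + €42.42 = €237.42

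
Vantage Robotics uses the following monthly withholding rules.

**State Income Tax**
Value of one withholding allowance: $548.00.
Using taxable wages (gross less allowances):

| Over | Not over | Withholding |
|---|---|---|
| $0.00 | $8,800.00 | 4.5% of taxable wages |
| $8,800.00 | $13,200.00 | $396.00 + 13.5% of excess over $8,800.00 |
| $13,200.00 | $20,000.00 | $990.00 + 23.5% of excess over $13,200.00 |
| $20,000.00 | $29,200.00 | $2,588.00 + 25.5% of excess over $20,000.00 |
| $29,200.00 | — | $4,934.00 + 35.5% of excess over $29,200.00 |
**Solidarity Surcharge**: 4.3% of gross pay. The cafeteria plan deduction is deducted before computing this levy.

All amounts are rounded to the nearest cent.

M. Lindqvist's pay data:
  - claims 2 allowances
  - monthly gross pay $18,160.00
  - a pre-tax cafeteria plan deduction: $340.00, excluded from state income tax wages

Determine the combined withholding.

$2,584.40

State Income Tax: taxable = $18,160.00 − $340.00 − 2×$548.00 = $16,724.00
  $990.00 + 23.5% × ($16,724.00 − $13,200.00) = $990.00 + 23.5% × $3,524.00 = $1,818.14
Solidarity Surcharge: 4.3% × $17,820.00 = $766.26
Total: $1,818.14 + $766.26 = $2,584.40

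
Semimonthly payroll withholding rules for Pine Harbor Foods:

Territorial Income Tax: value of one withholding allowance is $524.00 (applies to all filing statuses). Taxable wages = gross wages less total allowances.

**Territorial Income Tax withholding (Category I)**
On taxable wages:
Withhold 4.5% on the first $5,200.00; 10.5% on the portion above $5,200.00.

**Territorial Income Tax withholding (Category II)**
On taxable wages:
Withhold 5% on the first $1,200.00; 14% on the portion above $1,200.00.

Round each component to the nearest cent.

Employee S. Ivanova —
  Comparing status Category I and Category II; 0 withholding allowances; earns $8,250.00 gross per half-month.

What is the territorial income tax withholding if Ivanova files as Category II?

$1,047.00

Territorial Income Tax (Category II): taxable = $8,250.00
  $60.00 + 14% × ($8,250.00 − $1,200.00) = $60.00 + 14% × $7,050.00 = $1,047.00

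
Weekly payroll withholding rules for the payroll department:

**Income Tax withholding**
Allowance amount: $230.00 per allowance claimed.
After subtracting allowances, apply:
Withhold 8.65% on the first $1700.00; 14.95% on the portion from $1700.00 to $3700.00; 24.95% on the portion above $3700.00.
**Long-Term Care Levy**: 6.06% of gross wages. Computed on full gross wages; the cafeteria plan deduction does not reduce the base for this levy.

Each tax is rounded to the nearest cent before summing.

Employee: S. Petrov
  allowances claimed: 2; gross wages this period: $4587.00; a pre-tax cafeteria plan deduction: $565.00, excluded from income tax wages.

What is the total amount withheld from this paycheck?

$703.39

Income Tax: taxable = $4587.00 − $565.00 − 2×$230.00 = $3562.00
  $147.05 + 14.95% × ($3562.00 − $1700.00) = $147.05 + 14.95% × $1862.00 = $425.42
Long-Term Care Levy: 6.06% × $4587.00 = $277.97
Total: $425.42 + $277.97 = $703.39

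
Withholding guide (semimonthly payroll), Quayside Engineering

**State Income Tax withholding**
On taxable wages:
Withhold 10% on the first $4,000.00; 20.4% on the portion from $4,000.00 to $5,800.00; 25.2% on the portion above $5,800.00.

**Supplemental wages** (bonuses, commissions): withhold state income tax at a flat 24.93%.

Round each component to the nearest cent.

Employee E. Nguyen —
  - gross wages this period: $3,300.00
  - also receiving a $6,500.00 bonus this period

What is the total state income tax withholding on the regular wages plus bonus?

State Income Tax: taxable = $3,300.00
  10% × $3,300.00 = $330.00
Supplemental (24.93% flat on bonus): 24.93% × $6,500.00 = $1,620.45
Total state income tax: $330.00 + $1,620.45 = $1,950.45

$1,950.45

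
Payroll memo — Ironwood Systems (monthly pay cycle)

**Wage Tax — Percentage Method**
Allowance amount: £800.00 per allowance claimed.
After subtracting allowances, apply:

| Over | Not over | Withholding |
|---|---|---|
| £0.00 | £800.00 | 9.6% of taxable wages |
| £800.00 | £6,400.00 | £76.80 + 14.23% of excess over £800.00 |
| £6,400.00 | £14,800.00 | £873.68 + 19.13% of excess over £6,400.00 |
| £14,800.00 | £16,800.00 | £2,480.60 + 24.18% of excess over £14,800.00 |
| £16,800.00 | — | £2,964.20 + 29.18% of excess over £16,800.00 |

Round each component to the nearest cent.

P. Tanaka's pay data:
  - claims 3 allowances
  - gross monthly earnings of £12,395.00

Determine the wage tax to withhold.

Wage Tax: taxable = £12,395.00 − 3×£800.00 = £9,995.00
  £873.68 + 19.13% × (£9,995.00 − £6,400.00) = £873.68 + 19.13% × £3,595.00 = £1,561.40

£1,561.40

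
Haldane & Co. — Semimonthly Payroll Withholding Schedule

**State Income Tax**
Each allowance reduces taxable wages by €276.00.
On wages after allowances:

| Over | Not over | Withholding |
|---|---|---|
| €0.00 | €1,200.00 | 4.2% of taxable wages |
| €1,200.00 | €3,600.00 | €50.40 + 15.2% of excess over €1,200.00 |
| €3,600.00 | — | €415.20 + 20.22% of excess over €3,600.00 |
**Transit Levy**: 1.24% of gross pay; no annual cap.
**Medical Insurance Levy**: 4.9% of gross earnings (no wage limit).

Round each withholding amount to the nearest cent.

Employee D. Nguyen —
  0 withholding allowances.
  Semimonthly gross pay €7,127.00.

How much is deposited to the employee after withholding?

€5,561.05

State Income Tax: taxable = €7,127.00
  €415.20 + 20.22% × (€7,127.00 − €3,600.00) = €415.20 + 20.22% × €3,527.00 = €1,128.36
Transit Levy: 1.24% × €7,127.00 = €88.37
Medical Insurance Levy: 4.9% × €7,127.00 = €349.22
Total withheld: €1,128.36 + €88.37 + €349.22 = €1,565.95
Net pay: €7,127.00 − €1,565.95 = €5,561.05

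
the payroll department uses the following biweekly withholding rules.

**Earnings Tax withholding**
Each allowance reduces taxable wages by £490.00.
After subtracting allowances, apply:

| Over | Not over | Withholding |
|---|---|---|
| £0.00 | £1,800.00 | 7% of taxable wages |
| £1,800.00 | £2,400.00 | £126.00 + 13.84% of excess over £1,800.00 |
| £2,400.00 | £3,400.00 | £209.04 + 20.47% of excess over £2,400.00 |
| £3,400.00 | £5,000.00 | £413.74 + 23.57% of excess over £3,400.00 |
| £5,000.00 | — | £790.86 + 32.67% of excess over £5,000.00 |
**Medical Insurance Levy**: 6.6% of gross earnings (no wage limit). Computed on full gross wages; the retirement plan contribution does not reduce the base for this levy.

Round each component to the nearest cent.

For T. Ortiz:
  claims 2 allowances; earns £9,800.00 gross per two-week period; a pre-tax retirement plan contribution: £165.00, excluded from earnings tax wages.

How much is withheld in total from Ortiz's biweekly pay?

Earnings Tax: taxable = £9,800.00 − £165.00 − 2×£490.00 = £8,655.00
  £790.86 + 32.67% × (£8,655.00 − £5,000.00) = £790.86 + 32.67% × £3,655.00 = £1,984.95
Medical Insurance Levy: 6.6% × £9,800.00 = £646.80
Total: £1,984.95 + £646.80 = £2,631.75

£2,631.75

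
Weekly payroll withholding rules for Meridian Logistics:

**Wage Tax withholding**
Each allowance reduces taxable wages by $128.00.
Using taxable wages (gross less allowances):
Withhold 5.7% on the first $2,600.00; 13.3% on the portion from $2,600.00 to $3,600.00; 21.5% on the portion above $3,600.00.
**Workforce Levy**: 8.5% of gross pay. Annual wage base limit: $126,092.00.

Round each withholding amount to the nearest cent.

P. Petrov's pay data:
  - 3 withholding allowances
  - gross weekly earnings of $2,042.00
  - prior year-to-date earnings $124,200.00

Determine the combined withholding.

$255.33

Wage Tax: taxable = $2,042.00 − 3×$128.00 = $1,658.00
  5.7% × $1,658.00 = $94.51
Workforce Levy: cap $126,092.00 − YTD $124,200.00 = $1,892.00 subject; 8.5% × $1,892.00 = $160.82
Total: $94.51 + $160.82 = $255.33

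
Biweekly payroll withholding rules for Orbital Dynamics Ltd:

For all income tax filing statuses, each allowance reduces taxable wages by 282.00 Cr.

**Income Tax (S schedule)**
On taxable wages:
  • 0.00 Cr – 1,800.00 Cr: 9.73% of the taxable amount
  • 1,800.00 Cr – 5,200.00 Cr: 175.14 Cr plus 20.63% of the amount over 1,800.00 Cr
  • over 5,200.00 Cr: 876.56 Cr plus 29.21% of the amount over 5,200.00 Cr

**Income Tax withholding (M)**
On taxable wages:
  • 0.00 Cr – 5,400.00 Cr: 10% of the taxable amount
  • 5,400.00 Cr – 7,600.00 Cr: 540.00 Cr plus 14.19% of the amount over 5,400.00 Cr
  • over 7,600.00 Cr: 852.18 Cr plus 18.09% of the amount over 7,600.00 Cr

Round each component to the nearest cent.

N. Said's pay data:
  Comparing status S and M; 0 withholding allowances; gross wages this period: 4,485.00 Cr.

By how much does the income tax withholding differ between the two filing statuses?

Income Tax (S): taxable = 4,485.00 Cr
  175.14 Cr + 20.63% × (4,485.00 Cr − 1,800.00 Cr) = 175.14 Cr + 20.63% × 2,685.00 Cr = 729.06 Cr
Income Tax (M): taxable = 4,485.00 Cr
  10% × 4,485.00 Cr = 448.50 Cr
Difference: |729.06 Cr − 448.50 Cr| = 280.56 Cr (higher under S)

280.56 Cr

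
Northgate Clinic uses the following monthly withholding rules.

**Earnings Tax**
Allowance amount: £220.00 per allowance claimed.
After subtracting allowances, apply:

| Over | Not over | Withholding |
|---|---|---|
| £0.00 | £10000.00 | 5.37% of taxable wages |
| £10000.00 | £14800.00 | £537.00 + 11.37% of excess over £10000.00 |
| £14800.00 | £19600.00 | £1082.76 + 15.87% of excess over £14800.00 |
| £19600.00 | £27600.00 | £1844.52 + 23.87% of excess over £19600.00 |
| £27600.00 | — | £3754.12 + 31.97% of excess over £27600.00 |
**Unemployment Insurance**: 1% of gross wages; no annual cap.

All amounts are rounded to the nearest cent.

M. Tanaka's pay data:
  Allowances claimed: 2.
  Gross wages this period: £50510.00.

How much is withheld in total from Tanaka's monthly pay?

Earnings Tax: taxable = £50510.00 − 2×£220.00 = £50070.00
  £3754.12 + 31.97% × (£50070.00 − £27600.00) = £3754.12 + 31.97% × £22470.00 = £10937.78
Unemployment Insurance: 1% × £50510.00 = £505.10
Total: £10937.78 + £505.10 = £11442.88

£11442.88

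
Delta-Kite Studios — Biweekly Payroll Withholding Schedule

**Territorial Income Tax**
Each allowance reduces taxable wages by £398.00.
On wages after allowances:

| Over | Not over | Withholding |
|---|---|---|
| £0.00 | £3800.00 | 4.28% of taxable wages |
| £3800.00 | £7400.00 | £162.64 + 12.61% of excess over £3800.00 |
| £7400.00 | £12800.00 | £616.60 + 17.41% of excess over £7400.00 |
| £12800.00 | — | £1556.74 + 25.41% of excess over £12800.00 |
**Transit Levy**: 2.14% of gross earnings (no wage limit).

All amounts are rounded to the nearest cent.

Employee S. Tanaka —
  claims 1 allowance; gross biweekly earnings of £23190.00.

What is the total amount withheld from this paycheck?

£4591.98

Territorial Income Tax: taxable = £23190.00 − 1×£398.00 = £22792.00
  £1556.74 + 25.41% × (£22792.00 − £12800.00) = £1556.74 + 25.41% × £9992.00 = £4095.71
Transit Levy: 2.14% × £23190.00 = £496.27
Total: £4095.71 + £496.27 = £4591.98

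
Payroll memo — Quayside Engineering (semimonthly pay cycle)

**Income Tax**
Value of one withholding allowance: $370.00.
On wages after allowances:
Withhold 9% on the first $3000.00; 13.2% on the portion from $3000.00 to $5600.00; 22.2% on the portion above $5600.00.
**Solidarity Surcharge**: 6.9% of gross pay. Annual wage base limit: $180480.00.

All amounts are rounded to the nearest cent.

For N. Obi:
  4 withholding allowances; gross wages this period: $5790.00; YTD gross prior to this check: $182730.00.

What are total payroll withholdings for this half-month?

Income Tax: taxable = $5790.00 − 4×$370.00 = $4310.00
  $270.00 + 13.2% × ($4310.00 − $3000.00) = $270.00 + 13.2% × $1310.00 = $442.92
Solidarity Surcharge: YTD $182730.00 ≥ cap $180480.00 → $0.00
Total: $442.92 + $0.00 = $442.92

$442.92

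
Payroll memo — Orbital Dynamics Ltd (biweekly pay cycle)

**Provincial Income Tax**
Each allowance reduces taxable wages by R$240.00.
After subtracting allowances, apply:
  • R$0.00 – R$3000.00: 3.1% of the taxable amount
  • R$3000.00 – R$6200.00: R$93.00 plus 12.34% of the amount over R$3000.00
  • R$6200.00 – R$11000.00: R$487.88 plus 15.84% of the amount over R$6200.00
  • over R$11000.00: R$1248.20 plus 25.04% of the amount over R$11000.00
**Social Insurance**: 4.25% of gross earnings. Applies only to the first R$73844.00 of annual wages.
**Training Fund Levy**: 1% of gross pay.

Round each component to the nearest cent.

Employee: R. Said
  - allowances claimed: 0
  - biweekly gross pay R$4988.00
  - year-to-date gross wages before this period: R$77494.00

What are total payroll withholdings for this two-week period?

R$388.20

Provincial Income Tax: taxable = R$4988.00
  R$93.00 + 12.34% × (R$4988.00 − R$3000.00) = R$93.00 + 12.34% × R$1988.00 = R$338.32
Social Insurance: YTD R$77494.00 ≥ cap R$73844.00 → R$0.00
Training Fund Levy: 1% × R$4988.00 = R$49.88
Total: R$338.32 + R$0.00 + R$49.88 = R$388.20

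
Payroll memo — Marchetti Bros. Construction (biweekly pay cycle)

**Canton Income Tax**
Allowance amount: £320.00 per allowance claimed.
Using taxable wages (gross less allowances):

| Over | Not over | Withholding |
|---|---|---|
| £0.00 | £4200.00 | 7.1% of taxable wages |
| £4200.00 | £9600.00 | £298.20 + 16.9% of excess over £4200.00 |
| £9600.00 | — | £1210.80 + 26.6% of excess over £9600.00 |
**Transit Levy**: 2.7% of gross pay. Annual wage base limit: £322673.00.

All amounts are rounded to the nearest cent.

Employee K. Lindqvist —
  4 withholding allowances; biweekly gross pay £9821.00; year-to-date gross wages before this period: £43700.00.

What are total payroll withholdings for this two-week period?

Canton Income Tax: taxable = £9821.00 − 4×£320.00 = £8541.00
  £298.20 + 16.9% × (£8541.00 − £4200.00) = £298.20 + 16.9% × £4341.00 = £1031.83
Transit Levy: 2.7% × £9821.00 = £265.17
Total: £1031.83 + £265.17 = £1297.00

£1297.00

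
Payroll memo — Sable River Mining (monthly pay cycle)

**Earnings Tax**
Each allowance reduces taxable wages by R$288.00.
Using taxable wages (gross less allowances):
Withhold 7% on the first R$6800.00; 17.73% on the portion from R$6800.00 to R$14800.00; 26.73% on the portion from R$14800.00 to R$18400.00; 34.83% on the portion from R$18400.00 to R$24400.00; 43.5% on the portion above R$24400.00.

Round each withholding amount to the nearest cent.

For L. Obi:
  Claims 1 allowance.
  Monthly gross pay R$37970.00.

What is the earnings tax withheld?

R$10724.15

Earnings Tax: taxable = R$37970.00 − 1×R$288.00 = R$37682.00
  R$4946.48 + 43.5% × (R$37682.00 − R$24400.00) = R$4946.48 + 43.5% × R$13282.00 = R$10724.15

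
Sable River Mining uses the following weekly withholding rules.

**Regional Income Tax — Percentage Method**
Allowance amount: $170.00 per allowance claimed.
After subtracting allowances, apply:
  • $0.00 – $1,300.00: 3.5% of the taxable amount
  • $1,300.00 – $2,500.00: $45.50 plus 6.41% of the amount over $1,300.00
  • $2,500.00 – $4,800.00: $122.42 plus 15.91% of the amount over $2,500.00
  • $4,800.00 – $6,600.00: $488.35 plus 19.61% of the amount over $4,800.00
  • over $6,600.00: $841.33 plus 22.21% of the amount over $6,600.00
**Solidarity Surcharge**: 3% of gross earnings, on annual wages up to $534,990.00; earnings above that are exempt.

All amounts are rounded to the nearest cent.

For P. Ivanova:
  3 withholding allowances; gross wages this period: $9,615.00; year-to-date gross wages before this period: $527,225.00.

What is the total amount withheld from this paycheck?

Regional Income Tax: taxable = $9,615.00 − 3×$170.00 = $9,105.00
  $841.33 + 22.21% × ($9,105.00 − $6,600.00) = $841.33 + 22.21% × $2,505.00 = $1,397.69
Solidarity Surcharge: cap $534,990.00 − YTD $527,225.00 = $7,765.00 subject; 3% × $7,765.00 = $232.95
Total: $1,397.69 + $232.95 = $1,630.64

$1,630.64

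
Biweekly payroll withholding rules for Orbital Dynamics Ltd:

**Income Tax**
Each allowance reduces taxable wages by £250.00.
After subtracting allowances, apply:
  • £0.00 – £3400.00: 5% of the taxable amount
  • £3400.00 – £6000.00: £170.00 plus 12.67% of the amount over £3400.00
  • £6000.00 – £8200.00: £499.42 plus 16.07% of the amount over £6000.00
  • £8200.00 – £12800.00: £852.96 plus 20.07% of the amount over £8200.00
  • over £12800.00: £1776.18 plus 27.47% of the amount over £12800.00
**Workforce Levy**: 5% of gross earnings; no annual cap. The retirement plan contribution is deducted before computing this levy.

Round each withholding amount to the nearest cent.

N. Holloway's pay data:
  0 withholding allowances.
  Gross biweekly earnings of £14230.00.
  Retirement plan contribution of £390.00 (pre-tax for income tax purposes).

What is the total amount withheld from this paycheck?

Income Tax: taxable = £14230.00 − £390.00 = £13840.00
  £1776.18 + 27.47% × (£13840.00 − £12800.00) = £1776.18 + 27.47% × £1040.00 = £2061.87
Workforce Levy: 5% × £13840.00 = £692.00
Total: £2061.87 + £692.00 = £2753.87

£2753.87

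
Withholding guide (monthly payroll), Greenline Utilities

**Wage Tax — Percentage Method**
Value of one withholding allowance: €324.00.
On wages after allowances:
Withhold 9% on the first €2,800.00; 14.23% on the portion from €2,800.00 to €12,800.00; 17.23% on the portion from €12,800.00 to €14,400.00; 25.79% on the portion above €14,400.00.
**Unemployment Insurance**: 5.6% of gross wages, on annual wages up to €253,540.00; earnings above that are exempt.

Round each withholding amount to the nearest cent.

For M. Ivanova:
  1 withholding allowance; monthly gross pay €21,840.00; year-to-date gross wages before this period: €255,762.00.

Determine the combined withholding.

Wage Tax: taxable = €21,840.00 − 1×€324.00 = €21,516.00
  €1,950.68 + 25.79% × (€21,516.00 − €14,400.00) = €1,950.68 + 25.79% × €7,116.00 = €3,785.90
Unemployment Insurance: YTD €255,762.00 ≥ cap €253,540.00 → €0.00
Total: €3,785.90 + €0.00 = €3,785.90

€3,785.90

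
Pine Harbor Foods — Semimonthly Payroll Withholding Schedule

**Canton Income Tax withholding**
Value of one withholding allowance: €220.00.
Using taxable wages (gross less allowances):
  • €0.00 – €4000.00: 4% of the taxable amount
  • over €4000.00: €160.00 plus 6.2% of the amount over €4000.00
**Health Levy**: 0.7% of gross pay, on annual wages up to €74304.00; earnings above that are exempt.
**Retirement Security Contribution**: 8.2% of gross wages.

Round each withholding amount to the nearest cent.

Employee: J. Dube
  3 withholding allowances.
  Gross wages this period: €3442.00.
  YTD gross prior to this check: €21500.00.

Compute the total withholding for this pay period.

€417.61

Canton Income Tax: taxable = €3442.00 − 3×€220.00 = €2782.00
  4% × €2782.00 = €111.28
Health Levy: 0.7% × €3442.00 = €24.09
Retirement Security Contribution: 8.2% × €3442.00 = €282.24
Total: €111.28 + €24.09 + €282.24 = €417.61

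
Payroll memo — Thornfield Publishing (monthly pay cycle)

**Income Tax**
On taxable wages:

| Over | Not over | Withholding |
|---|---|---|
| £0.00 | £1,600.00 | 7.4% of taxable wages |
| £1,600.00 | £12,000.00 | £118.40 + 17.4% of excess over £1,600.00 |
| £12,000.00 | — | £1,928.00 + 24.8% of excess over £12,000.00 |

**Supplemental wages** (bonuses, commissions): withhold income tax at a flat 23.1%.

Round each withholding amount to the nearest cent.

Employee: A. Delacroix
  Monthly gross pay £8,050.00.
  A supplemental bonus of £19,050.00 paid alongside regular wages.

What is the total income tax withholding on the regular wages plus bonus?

Income Tax: taxable = £8,050.00
  £118.40 + 17.4% × (£8,050.00 − £1,600.00) = £118.40 + 17.4% × £6,450.00 = £1,240.70
Supplemental (23.1% flat on bonus): 23.1% × £19,050.00 = £4,400.55
Total income tax: £1,240.70 + £4,400.55 = £5,641.25

£5,641.25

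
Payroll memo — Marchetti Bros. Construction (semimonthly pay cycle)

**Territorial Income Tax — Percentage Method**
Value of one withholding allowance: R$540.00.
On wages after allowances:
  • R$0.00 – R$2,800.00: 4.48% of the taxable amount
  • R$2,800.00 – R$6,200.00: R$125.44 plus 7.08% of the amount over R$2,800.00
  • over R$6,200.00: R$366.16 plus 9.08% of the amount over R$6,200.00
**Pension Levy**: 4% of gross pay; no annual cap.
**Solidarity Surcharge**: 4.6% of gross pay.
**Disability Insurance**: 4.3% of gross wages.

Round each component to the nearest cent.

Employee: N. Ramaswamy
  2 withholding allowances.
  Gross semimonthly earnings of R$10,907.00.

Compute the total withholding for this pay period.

Territorial Income Tax: taxable = R$10,907.00 − 2×R$540.00 = R$9,827.00
  R$366.16 + 9.08% × (R$9,827.00 − R$6,200.00) = R$366.16 + 9.08% × R$3,627.00 = R$695.49
Pension Levy: 4% × R$10,907.00 = R$436.28
Solidarity Surcharge: 4.6% × R$10,907.00 = R$501.72
Disability Insurance: 4.3% × R$10,907.00 = R$469.00
Total: R$695.49 + R$436.28 + R$501.72 + R$469.00 = R$2,102.49

R$2,102.49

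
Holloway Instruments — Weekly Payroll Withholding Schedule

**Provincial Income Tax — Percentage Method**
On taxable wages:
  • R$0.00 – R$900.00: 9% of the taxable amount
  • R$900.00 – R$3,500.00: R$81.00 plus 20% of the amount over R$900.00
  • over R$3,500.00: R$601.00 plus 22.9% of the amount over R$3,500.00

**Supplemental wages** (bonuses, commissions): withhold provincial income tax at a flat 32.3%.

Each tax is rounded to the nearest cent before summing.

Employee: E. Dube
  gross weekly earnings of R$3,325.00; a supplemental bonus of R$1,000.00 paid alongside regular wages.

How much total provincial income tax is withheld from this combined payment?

R$889.00

Provincial Income Tax: taxable = R$3,325.00
  R$81.00 + 20% × (R$3,325.00 − R$900.00) = R$81.00 + 20% × R$2,425.00 = R$566.00
Supplemental (32.3% flat on bonus): 32.3% × R$1,000.00 = R$323.00
Total provincial income tax: R$566.00 + R$323.00 = R$889.00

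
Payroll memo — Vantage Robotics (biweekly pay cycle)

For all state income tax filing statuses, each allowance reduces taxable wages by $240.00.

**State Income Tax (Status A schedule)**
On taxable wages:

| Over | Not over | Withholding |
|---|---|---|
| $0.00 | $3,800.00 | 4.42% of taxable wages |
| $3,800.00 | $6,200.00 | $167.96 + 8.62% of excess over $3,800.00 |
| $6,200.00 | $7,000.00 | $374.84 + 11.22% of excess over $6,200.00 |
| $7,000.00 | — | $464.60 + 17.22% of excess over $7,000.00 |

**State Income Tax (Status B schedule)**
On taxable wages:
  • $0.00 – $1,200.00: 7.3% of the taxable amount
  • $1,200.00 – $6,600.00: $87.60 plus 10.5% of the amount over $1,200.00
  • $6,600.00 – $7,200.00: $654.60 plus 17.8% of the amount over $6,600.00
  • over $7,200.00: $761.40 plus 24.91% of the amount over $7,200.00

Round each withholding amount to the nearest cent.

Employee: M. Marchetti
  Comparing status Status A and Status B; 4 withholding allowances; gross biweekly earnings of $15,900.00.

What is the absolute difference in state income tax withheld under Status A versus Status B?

$857.56

State Income Tax (Status A): taxable = $15,900.00 − 4×$240.00 = $14,940.00
  $464.60 + 17.22% × ($14,940.00 − $7,000.00) = $464.60 + 17.22% × $7,940.00 = $1,831.87
State Income Tax (Status B): taxable = $15,900.00 − 4×$240.00 = $14,940.00
  $761.40 + 24.91% × ($14,940.00 − $7,200.00) = $761.40 + 24.91% × $7,740.00 = $2,689.43
Difference: |$1,831.87 − $2,689.43| = $857.56 (higher under Status B)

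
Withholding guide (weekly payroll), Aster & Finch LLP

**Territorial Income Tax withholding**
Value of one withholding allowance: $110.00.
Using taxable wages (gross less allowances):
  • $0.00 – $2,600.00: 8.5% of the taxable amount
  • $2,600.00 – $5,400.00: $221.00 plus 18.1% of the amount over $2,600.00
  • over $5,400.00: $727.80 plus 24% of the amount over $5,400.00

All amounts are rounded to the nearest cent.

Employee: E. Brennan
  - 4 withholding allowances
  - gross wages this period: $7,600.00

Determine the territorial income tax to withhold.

Territorial Income Tax: taxable = $7,600.00 − 4×$110.00 = $7,160.00
  $727.80 + 24% × ($7,160.00 − $5,400.00) = $727.80 + 24% × $1,760.00 = $1,150.20

$1,150.20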